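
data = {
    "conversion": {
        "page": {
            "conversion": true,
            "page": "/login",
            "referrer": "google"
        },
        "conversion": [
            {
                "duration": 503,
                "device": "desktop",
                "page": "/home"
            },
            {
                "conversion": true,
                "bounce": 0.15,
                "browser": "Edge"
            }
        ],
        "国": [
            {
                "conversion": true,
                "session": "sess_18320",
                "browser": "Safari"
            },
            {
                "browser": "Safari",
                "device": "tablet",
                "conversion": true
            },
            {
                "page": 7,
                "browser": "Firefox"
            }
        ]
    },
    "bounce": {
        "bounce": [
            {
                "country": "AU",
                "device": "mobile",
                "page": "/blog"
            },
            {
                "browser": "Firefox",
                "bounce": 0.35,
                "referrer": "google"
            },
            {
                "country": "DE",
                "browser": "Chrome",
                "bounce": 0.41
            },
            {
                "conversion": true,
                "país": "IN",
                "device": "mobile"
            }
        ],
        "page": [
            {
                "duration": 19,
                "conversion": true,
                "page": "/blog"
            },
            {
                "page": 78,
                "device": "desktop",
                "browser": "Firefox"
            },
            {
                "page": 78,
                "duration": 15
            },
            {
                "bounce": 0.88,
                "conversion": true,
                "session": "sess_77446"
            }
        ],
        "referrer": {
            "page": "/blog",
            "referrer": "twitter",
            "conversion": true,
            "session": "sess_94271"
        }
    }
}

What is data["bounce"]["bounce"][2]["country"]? "DE"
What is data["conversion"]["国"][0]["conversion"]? True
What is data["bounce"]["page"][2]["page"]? 78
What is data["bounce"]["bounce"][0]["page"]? "/blog"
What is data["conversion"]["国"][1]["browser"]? "Safari"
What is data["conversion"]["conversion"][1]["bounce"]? 0.15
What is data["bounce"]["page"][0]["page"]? "/blog"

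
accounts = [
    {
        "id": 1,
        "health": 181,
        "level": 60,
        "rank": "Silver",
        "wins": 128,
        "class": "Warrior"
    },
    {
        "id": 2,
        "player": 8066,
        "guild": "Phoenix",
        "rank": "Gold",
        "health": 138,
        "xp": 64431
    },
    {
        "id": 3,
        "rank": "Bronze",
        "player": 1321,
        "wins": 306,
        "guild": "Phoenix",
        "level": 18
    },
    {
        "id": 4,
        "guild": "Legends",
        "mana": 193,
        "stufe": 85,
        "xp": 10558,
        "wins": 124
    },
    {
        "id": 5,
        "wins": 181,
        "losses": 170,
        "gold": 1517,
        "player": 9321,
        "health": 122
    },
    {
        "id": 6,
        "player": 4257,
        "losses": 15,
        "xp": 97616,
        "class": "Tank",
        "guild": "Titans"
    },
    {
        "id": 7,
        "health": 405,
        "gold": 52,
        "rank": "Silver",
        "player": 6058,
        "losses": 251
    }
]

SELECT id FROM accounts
[1, 2, 3, 4, 5, 6, 7]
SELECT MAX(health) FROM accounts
405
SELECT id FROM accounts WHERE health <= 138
[2, 5]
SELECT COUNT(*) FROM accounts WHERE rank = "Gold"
1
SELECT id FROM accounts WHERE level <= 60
[1, 3]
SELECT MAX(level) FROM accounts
60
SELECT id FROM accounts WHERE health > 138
[1, 7]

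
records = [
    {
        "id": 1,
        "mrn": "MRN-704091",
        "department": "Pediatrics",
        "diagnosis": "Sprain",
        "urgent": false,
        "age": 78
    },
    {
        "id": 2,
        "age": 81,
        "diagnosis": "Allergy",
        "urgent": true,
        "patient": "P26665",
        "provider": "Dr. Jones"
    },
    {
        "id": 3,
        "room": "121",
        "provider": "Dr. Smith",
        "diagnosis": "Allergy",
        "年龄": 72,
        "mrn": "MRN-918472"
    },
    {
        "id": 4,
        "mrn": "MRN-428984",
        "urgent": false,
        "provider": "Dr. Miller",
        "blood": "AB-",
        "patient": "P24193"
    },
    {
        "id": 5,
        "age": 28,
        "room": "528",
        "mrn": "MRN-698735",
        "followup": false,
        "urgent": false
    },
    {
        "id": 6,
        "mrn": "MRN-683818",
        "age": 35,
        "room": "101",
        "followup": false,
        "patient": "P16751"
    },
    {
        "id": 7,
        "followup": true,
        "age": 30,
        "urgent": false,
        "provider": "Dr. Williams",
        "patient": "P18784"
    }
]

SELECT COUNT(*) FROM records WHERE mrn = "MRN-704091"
1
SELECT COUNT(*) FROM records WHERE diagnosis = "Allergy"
2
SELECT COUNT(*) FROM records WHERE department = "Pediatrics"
1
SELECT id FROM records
[1, 2, 3, 4, 5, 6, 7]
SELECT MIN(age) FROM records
28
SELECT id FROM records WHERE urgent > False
[2]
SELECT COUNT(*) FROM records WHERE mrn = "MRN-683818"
1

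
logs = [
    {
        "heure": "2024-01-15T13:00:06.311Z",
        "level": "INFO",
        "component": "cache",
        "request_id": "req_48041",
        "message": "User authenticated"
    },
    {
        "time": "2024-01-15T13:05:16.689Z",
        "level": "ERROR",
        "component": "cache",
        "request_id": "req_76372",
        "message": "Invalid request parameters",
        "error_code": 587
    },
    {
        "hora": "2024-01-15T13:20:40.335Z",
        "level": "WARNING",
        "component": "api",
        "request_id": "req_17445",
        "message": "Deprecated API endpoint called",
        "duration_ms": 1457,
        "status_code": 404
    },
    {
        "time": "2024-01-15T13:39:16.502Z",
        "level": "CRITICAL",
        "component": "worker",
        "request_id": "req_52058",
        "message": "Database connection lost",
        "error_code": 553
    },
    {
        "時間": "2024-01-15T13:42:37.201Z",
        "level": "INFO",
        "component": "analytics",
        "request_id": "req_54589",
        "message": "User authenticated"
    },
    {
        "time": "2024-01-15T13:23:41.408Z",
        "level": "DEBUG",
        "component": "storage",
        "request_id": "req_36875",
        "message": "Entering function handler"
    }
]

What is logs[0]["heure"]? "2024-01-15T13:00:06.311Z"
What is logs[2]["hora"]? "2024-01-15T13:20:40.335Z"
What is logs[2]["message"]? "Deprecated API endpoint called"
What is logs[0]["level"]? "INFO"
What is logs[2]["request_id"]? "req_17445"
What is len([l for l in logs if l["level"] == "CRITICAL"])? 1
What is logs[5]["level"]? "DEBUG"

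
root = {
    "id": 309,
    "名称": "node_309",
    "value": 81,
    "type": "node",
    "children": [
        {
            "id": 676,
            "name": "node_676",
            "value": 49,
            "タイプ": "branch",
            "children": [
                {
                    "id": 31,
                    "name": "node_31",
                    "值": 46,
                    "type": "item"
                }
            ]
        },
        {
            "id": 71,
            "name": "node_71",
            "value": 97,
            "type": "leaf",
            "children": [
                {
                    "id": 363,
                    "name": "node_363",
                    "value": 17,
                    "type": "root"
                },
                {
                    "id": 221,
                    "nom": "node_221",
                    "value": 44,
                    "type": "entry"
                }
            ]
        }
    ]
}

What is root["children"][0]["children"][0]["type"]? "item"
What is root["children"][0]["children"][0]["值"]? 46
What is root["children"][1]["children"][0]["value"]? 17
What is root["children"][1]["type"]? "leaf"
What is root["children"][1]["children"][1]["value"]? 44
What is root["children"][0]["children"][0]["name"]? "node_31"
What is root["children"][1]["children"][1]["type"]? "entry"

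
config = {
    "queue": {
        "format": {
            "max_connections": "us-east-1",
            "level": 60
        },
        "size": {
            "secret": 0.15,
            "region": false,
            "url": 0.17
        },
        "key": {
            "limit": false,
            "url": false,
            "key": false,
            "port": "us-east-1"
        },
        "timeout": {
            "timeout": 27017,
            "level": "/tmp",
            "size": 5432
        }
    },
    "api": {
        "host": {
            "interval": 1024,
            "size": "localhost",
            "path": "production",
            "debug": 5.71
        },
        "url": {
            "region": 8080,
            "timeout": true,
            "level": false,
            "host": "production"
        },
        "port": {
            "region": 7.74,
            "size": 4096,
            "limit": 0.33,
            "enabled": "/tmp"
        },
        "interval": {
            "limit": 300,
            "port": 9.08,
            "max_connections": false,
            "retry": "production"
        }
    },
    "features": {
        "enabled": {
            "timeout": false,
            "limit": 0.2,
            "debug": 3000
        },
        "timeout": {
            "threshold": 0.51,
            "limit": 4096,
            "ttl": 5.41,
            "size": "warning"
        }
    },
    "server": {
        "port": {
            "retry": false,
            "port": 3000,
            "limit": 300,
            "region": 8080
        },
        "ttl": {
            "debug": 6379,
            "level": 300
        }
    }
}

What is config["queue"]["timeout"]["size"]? 5432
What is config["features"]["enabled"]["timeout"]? False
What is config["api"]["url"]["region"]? 8080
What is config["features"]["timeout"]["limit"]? 4096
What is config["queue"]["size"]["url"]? 0.17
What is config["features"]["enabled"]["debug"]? 3000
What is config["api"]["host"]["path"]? "production"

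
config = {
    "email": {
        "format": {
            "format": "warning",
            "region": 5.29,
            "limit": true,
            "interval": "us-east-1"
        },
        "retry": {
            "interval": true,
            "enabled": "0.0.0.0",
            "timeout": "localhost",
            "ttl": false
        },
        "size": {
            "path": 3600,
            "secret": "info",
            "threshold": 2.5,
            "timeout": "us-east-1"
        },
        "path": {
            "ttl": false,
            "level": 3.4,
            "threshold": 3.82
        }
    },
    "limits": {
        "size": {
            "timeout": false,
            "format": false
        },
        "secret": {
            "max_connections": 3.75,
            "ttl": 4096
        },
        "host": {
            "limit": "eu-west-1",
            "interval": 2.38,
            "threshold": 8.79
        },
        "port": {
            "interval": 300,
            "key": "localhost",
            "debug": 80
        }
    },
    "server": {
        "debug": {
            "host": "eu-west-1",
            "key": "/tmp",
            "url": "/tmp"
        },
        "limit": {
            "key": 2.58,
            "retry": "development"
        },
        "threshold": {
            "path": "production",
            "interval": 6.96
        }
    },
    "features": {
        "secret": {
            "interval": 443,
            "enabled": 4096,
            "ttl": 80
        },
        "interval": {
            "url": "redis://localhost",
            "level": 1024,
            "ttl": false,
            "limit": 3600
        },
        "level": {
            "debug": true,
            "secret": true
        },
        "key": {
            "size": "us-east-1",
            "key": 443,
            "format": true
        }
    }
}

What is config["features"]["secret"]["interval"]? 443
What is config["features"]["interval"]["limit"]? 3600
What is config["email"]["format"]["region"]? 5.29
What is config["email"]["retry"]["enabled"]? "0.0.0.0"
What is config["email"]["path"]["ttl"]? False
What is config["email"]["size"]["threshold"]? 2.5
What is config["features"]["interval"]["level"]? 1024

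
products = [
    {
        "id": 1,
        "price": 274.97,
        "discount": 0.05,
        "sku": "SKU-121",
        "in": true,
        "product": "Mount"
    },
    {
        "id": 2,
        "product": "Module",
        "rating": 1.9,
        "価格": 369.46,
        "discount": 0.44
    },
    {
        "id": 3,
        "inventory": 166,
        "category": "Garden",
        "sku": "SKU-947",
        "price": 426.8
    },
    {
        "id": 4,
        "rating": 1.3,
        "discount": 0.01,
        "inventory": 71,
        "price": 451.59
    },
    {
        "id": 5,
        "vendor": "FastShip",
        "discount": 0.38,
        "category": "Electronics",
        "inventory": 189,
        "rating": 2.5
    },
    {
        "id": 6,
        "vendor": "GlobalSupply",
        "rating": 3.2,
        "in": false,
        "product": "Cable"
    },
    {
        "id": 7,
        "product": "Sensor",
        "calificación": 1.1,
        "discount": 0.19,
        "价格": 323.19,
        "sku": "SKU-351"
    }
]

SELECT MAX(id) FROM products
7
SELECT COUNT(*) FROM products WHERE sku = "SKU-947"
1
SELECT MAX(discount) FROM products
0.44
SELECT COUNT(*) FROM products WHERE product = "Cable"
1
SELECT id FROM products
[1, 2, 3, 4, 5, 6, 7]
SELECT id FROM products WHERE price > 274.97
[3, 4]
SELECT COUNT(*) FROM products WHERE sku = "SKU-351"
1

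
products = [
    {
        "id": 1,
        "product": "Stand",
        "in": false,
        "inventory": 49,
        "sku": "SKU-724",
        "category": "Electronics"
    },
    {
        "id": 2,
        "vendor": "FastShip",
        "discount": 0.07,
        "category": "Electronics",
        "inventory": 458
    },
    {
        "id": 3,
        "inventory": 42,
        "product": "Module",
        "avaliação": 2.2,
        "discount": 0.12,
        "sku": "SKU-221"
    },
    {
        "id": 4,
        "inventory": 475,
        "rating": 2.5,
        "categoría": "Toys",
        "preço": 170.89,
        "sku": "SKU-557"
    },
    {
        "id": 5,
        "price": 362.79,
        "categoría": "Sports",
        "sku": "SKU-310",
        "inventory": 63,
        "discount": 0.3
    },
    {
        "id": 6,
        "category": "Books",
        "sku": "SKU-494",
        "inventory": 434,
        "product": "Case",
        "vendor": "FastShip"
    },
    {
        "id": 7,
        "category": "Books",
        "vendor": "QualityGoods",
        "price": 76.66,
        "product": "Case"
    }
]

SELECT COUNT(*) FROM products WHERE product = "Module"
1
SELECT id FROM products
[1, 2, 3, 4, 5, 6, 7]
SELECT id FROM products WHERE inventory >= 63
[2, 4, 5, 6]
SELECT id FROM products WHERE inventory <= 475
[1, 2, 3, 4, 5, 6]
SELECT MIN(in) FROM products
False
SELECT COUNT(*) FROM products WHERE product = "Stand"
1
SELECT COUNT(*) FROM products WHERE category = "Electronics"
2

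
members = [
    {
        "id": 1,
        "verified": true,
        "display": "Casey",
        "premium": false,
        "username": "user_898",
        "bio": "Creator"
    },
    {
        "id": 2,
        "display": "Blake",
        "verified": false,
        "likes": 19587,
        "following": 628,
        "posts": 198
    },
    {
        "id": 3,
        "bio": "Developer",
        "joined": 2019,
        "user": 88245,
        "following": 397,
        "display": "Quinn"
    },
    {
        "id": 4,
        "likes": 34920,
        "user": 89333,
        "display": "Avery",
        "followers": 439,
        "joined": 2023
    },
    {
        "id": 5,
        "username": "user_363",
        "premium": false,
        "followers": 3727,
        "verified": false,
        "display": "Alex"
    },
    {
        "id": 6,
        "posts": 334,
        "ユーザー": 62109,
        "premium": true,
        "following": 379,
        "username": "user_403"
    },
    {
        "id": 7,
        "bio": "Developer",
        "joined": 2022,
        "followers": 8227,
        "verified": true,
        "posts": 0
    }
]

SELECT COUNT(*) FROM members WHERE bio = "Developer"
2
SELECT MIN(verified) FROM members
False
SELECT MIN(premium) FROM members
False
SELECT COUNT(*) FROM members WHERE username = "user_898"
1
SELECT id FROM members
[1, 2, 3, 4, 5, 6, 7]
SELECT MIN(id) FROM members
1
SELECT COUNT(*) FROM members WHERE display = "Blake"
1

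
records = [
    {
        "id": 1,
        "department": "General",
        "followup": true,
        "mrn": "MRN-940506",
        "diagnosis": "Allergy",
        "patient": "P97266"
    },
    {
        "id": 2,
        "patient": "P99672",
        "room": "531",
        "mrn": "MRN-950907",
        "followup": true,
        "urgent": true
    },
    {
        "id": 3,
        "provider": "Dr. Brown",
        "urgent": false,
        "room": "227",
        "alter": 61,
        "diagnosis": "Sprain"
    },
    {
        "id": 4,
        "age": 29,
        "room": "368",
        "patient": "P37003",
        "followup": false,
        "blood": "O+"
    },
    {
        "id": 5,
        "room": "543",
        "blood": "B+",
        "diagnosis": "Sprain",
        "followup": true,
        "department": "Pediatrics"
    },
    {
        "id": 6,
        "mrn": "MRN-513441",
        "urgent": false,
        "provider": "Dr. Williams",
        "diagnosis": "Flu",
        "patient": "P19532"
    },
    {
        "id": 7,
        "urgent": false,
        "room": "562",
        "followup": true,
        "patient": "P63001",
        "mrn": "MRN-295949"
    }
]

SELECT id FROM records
[1, 2, 3, 4, 5, 6, 7]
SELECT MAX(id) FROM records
7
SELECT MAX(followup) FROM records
True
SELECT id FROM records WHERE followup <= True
[1, 2, 4, 5, 7]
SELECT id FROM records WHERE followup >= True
[1, 2, 5, 7]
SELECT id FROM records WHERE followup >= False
[1, 2, 4, 5, 7]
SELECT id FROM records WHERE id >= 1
[1, 2, 3, 4, 5, 6, 7]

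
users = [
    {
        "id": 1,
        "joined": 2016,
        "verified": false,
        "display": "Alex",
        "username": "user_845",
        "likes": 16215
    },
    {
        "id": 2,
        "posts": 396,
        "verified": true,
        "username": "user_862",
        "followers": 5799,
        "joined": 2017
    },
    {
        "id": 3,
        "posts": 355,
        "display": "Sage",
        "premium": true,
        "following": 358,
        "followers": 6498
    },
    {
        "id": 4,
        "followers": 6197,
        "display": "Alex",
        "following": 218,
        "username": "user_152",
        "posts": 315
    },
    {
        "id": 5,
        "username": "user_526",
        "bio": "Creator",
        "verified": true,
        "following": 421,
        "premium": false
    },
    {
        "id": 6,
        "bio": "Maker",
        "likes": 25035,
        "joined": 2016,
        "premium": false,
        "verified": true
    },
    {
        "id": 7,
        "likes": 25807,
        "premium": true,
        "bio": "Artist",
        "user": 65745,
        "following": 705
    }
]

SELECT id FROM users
[1, 2, 3, 4, 5, 6, 7]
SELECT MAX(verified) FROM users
True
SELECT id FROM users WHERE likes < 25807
[1, 6]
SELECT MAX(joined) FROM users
2017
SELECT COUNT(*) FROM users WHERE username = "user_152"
1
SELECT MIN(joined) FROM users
2016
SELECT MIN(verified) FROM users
False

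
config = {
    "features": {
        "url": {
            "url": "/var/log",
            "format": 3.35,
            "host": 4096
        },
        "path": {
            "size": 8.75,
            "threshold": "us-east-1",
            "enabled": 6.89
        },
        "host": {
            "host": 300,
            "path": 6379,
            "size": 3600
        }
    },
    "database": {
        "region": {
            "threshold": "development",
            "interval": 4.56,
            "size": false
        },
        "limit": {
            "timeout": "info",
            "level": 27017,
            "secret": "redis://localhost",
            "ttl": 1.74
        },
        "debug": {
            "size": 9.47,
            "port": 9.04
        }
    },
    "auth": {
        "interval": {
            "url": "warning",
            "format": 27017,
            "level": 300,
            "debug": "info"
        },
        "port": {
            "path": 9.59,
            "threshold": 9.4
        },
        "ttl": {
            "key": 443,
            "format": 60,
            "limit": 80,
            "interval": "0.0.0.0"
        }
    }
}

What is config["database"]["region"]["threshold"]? "development"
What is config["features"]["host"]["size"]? 3600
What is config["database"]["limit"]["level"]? 27017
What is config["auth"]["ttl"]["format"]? 60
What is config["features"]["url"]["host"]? 4096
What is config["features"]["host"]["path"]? 6379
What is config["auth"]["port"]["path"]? 9.59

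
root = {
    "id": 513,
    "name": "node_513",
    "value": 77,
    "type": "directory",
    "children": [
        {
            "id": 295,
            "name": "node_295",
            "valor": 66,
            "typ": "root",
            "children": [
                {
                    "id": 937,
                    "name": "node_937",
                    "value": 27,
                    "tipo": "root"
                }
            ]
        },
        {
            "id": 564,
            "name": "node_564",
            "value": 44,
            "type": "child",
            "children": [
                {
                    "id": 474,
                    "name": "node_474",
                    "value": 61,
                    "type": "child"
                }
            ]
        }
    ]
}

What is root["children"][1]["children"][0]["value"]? 61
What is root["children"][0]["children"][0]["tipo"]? "root"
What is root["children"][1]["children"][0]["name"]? "node_474"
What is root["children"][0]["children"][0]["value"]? 27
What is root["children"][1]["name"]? "node_564"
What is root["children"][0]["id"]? 295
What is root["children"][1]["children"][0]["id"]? 474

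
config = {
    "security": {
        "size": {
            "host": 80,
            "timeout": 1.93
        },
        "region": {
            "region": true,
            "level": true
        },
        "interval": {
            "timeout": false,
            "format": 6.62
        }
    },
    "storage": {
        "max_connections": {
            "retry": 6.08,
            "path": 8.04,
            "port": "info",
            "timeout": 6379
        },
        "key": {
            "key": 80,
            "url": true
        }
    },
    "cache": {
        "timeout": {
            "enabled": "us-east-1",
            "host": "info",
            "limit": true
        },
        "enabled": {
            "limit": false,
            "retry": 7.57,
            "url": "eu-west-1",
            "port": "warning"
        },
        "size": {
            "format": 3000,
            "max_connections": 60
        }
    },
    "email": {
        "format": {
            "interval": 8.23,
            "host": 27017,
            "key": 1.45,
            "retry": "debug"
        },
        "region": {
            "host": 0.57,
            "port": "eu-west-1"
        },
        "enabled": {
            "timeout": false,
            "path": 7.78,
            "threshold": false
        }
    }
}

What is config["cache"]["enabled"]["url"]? "eu-west-1"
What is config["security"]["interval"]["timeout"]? False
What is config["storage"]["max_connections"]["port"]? "info"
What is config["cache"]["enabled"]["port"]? "warning"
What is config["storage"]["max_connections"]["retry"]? 6.08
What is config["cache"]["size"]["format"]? 3000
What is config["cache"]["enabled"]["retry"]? 7.57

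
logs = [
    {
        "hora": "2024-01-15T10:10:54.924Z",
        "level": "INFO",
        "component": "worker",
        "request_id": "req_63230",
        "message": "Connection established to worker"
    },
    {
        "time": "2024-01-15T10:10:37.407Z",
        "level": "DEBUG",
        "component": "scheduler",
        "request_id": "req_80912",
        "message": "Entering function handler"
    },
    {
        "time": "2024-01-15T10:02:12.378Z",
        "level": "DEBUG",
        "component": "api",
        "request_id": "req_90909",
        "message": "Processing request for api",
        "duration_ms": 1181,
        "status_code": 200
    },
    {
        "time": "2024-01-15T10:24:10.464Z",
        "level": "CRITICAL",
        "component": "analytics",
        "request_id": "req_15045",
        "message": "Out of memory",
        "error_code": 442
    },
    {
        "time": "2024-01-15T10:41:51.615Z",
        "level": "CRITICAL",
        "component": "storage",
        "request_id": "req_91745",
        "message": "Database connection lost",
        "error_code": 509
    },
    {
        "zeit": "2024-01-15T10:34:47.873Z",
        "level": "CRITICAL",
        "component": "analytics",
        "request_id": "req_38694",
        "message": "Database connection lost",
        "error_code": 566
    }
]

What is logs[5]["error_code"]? 566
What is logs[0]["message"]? "Connection established to worker"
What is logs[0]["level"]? "INFO"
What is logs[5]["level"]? "CRITICAL"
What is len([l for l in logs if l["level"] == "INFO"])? 1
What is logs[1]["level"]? "DEBUG"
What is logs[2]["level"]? "DEBUG"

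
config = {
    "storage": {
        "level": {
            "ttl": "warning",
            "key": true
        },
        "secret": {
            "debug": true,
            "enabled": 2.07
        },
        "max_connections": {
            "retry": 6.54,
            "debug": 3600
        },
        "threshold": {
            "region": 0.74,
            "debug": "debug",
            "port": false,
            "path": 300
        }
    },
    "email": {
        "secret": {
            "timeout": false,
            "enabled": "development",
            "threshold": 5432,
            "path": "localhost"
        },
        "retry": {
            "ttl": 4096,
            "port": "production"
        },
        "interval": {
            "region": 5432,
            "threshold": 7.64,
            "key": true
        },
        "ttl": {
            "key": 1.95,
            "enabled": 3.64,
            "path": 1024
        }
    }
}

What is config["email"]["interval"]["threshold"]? 7.64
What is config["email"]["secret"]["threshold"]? 5432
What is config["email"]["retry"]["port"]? "production"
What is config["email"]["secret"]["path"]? "localhost"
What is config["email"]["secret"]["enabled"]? "development"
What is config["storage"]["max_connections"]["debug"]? 3600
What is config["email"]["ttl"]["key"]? 1.95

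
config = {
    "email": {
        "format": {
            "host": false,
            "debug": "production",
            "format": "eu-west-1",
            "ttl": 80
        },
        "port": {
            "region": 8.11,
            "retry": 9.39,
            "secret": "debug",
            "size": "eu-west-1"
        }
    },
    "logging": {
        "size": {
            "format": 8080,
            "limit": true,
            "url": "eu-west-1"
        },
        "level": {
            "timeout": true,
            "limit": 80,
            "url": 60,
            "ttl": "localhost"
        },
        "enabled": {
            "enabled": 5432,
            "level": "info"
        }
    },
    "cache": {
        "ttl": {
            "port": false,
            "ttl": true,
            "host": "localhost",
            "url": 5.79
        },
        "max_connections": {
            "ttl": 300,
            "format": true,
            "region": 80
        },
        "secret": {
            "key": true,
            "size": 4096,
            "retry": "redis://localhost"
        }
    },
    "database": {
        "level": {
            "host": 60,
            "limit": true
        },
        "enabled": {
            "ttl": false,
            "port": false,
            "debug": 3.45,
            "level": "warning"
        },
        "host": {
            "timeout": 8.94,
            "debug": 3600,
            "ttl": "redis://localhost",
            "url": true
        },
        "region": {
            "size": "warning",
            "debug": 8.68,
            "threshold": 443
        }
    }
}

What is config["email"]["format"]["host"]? False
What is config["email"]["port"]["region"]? 8.11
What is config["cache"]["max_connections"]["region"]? 80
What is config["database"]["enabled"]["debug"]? 3.45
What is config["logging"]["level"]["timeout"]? True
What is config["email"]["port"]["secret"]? "debug"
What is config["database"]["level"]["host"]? 60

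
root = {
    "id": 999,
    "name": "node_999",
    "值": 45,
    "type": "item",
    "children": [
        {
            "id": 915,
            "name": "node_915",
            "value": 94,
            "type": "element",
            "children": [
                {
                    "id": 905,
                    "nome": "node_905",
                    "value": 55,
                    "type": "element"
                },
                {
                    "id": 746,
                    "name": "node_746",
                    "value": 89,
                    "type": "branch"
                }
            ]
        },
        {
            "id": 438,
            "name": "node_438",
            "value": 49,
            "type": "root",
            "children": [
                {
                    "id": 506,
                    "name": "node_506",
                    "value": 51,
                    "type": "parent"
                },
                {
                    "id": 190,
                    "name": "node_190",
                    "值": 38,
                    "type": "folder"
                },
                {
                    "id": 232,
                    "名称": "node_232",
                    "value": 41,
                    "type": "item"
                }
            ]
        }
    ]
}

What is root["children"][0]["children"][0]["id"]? 905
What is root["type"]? "item"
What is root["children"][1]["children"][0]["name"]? "node_506"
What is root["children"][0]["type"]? "element"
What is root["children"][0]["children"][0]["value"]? 55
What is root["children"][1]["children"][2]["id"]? 232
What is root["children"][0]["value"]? 94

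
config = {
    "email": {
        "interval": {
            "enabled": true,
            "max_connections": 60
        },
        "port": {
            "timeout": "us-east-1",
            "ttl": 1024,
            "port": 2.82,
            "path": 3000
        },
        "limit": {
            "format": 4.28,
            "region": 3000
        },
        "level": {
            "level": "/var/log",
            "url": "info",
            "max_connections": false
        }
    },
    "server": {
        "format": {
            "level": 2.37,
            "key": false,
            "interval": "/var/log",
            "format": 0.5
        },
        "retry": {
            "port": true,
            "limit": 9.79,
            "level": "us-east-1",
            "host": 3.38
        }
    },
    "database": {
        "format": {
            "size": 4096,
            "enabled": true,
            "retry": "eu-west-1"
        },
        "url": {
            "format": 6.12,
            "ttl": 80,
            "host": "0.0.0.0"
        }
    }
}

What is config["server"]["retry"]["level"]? "us-east-1"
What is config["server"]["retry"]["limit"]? 9.79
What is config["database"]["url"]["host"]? "0.0.0.0"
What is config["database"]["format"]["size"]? 4096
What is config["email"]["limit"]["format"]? 4.28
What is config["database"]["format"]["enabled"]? True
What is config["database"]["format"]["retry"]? "eu-west-1"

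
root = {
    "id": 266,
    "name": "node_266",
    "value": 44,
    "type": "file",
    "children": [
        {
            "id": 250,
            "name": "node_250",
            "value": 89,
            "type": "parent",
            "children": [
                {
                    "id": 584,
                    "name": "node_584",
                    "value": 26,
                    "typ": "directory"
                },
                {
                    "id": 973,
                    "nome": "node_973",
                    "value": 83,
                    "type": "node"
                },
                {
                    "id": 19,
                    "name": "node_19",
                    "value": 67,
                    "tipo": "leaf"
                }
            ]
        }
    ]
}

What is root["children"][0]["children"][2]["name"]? "node_19"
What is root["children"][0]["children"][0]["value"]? 26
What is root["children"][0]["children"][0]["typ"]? "directory"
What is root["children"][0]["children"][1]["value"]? 83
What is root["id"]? 266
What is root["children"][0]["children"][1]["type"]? "node"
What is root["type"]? "file"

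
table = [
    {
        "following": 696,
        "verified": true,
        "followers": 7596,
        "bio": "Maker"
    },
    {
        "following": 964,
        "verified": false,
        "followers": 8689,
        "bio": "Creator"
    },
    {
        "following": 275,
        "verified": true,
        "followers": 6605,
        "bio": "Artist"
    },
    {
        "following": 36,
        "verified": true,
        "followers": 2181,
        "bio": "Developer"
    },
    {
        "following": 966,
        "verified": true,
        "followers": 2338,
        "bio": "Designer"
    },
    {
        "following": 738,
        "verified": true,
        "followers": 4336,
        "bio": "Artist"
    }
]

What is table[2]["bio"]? "Artist"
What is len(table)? 6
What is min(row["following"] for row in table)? 36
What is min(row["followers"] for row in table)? 2181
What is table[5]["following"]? 738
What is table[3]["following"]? 36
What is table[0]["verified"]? True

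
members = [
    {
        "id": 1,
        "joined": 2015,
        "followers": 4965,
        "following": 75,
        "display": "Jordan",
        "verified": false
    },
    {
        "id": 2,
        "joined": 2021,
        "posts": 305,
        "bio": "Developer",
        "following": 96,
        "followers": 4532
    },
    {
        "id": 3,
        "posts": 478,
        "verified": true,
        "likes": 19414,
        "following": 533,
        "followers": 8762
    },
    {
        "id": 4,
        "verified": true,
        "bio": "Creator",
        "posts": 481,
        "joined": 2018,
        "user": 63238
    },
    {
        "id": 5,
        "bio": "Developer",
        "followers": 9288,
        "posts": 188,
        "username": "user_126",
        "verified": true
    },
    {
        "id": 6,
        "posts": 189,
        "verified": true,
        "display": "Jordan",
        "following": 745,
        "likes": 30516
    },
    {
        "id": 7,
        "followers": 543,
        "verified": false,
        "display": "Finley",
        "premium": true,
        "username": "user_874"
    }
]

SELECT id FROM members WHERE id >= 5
[5, 6, 7]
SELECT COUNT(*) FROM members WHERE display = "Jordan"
2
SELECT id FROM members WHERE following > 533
[6]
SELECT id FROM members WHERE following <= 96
[1, 2]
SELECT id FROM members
[1, 2, 3, 4, 5, 6, 7]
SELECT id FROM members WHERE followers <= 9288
[1, 2, 3, 5, 7]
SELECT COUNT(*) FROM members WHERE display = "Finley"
1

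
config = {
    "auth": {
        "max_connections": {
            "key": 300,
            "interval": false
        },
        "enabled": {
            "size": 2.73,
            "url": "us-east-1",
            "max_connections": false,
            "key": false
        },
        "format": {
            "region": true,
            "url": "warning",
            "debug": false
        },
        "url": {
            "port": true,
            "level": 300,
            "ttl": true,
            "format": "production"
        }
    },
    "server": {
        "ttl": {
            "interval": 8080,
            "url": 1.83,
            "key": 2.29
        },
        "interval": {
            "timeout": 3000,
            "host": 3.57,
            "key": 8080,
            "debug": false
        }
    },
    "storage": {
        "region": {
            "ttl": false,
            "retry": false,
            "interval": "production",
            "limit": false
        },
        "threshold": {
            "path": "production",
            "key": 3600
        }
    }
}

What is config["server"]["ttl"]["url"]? 1.83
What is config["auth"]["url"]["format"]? "production"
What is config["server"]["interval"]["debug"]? False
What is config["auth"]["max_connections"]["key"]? 300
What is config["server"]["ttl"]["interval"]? 8080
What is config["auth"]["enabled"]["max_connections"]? False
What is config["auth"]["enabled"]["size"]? 2.73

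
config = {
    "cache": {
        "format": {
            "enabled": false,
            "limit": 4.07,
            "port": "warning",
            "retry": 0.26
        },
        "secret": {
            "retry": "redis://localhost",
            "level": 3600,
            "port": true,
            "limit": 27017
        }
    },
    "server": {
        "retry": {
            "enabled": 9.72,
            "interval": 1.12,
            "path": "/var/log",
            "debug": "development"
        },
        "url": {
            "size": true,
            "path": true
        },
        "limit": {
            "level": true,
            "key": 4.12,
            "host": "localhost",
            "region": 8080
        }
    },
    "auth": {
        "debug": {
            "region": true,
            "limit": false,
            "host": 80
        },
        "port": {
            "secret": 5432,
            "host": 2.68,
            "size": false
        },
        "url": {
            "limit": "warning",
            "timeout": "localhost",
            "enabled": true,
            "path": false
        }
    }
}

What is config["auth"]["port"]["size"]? False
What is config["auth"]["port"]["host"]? 2.68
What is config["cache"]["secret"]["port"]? True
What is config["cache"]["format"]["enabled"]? False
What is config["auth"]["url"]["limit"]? "warning"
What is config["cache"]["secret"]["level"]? 3600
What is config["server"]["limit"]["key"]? 4.12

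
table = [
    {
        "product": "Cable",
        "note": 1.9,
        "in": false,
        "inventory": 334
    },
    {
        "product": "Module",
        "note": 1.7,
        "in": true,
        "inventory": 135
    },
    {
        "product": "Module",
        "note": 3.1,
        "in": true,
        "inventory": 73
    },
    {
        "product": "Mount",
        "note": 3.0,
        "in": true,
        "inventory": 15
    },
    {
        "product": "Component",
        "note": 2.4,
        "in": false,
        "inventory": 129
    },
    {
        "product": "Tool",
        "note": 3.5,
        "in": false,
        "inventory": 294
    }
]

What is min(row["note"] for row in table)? 1.7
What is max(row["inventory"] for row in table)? 334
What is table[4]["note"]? 2.4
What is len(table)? 6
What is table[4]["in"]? False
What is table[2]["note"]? 3.1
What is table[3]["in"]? True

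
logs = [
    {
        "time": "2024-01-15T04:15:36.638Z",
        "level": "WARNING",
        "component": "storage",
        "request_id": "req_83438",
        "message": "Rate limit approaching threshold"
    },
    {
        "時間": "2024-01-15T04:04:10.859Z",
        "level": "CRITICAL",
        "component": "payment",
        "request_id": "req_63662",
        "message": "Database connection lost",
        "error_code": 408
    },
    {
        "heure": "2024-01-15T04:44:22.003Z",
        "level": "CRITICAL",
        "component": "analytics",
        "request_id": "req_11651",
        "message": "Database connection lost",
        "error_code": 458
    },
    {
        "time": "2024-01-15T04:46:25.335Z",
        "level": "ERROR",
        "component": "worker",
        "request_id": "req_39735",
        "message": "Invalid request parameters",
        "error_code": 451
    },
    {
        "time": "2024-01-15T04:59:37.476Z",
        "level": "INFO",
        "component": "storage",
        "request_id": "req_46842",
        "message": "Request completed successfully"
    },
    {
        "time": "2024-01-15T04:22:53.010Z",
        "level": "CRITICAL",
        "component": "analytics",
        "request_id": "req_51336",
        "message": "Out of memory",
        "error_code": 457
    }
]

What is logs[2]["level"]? "CRITICAL"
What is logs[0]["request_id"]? "req_83438"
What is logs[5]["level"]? "CRITICAL"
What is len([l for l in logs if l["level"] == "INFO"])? 1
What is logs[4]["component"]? "storage"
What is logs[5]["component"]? "analytics"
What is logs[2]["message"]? "Database connection lost"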